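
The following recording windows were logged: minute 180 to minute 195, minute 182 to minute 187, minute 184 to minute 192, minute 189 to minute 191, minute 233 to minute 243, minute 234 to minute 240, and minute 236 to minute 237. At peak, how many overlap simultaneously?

3

Walk the sorted start/end points keeping a running depth.
The depth first hits 3 at minute 184.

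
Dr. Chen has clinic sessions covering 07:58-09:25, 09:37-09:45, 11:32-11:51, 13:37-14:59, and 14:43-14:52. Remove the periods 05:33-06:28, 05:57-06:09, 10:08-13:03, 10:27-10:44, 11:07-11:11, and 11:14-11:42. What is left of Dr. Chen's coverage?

07:58-09:25, 09:37-09:45, 13:37-14:59

First set merges to 07:58-09:25, 09:37-09:45, 11:32-11:51, 13:37-14:59.
Second set merges to 05:33-06:28, 10:08-13:03.
07:58-09:25: no B overlap → unchanged.
09:37-09:45: no B overlap → unchanged.
11:32-11:51: fully covered by B → removed.
13:37-14:59: no B overlap → unchanged.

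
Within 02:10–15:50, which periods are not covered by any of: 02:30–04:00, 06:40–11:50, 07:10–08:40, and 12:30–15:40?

Covered (merged): 02:30-04:00, 06:40-11:50, 12:30-15:40.
Complement within 02:10-15:50: 02:10-02:30, 04:00-06:40, 11:50-12:30, 15:40-15:50.

02:10-02:30, 04:00-06:40, 11:50-12:30, 15:40-15:50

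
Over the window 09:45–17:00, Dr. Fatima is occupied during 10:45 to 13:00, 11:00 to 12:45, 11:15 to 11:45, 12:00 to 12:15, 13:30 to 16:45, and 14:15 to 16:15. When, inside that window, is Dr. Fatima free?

09:45–10:45, 13:00–13:30, 16:45–17:00

The merged coverage is 10:45–13:00, 13:30–16:45.
Complement within 09:45–17:00: 09:45–10:45, 13:00–13:30, 16:45–17:00.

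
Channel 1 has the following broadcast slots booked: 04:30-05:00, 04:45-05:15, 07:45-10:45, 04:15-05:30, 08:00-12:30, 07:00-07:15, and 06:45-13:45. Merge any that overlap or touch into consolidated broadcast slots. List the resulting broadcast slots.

04:15–05:30, 06:45–13:45

Sort by start: 04:15–05:30, 04:30–05:00, 04:45–05:15, 06:45–13:45, 07:00–07:15, 07:45–10:45, 08:00–12:30.
04:30–05:00 overlaps/touches 04:15–05:30 → extend to 04:15–05:30.
04:45–05:15 overlaps/touches 04:15–05:30 → extend to 04:15–05:30.
06:45–13:45 is disjoint → start new block.
07:00–07:15 overlaps/touches 06:45–13:45 → extend to 06:45–13:45.
07:45–10:45 overlaps/touches 06:45–13:45 → extend to 06:45–13:45.
08:00–12:30 overlaps/touches 06:45–13:45 → extend to 06:45–13:45.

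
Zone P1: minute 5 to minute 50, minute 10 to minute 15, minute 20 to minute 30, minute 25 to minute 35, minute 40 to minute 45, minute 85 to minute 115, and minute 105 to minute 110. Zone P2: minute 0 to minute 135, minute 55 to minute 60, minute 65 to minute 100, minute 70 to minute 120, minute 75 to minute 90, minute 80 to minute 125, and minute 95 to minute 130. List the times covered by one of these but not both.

minute 0 to minute 5, minute 50 to minute 85, minute 115 to minute 135

A, merged: minute 5 to minute 50, minute 85 to minute 115.
B, merged: minute 0 to minute 135.
A but not B: none.
B but not A: minute 0 to minute 5, minute 50 to minute 85, minute 115 to minute 135.
Combining gives A △ B.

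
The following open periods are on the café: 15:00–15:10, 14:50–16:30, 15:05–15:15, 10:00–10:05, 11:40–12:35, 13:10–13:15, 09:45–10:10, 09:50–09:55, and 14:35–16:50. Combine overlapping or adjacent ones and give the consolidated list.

09:45–10:10, 11:40–12:35, 13:10–13:15, 14:35–16:50

Sort by start: 09:45–10:10, 09:50–09:55, 10:00–10:05, 11:40–12:35, 13:10–13:15, 14:35–16:50, 14:50–16:30, 15:00–15:10, 15:05–15:15.
09:50–09:55 overlaps/touches 09:45–10:10 → extend to 09:45–10:10.
10:00–10:05 overlaps/touches 09:45–10:10 → extend to 09:45–10:10.
11:40–12:35 is disjoint → start new block.
13:10–13:15 is disjoint → start new block.
14:35–16:50 is disjoint → start new block.
14:50–16:30 overlaps/touches 14:35–16:50 → extend to 14:35–16:50.
15:00–15:10 overlaps/touches 14:35–16:50 → extend to 14:35–16:50.
15:05–15:15 overlaps/touches 14:35–16:50 → extend to 14:35–16:50.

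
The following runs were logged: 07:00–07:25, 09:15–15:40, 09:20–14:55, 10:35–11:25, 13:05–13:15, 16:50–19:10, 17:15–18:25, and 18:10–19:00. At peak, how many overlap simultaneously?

Walk the sorted start/end points keeping a running depth.
The depth first hits 3 at 10:35.

3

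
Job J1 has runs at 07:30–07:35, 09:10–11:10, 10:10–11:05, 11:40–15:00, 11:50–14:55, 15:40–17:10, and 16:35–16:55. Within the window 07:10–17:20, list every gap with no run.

After merging, the occupied span is 07:30–07:35, 09:10–11:10, 11:40–15:00, 15:40–17:10.
Gaps within 07:10–17:20: 07:10–07:30, 07:35–09:10, 11:10–11:40, 15:00–15:40, 17:10–17:20.

07:10–07:30, 07:35–09:10, 11:10–11:40, 15:00–15:40, 17:10–17:20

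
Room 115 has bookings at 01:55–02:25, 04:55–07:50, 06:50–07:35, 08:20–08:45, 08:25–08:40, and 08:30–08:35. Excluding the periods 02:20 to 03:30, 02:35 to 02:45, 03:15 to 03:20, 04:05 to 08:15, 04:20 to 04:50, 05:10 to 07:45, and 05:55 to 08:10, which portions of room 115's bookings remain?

01:55-02:20, 08:20-08:45

First set merges to 01:55-02:25, 04:55-07:50, 08:20-08:45.
Second set merges to 02:20-03:30, 04:05-08:15.
01:55-02:25 with B removed leaves 01:55-02:20.
04:55-07:50 lies entirely inside B → drops out.
08:20-08:45 is untouched.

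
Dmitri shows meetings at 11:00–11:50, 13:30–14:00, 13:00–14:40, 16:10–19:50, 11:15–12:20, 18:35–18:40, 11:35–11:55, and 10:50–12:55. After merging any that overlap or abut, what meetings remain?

10:50-12:55, 13:00-14:40, 16:10-19:50

Sort by start: 10:50-12:55, 11:00-11:50, 11:15-12:20, 11:35-11:55, 13:00-14:40, 13:30-14:00, 16:10-19:50, 18:35-18:40.
11:00-11:50 overlaps/touches 10:50-12:55 → extend to 10:50-12:55.
11:15-12:20 overlaps/touches 10:50-12:55 → extend to 10:50-12:55.
11:35-11:55 overlaps/touches 10:50-12:55 → extend to 10:50-12:55.
13:00-14:40 is disjoint → start new block.
13:30-14:00 overlaps/touches 13:00-14:40 → extend to 13:00-14:40.
16:10-19:50 is disjoint → start new block.
18:35-18:40 overlaps/touches 16:10-19:50 → extend to 16:10-19:50.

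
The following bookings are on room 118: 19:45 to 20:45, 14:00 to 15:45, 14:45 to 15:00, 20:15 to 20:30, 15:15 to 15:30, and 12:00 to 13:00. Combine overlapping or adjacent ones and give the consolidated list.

Sort by start: 12:00–13:00, 14:00–15:45, 14:45–15:00, 15:15–15:30, 19:45–20:45, 20:15–20:30.
14:00–15:45 is disjoint → start new block.
14:45–15:00 overlaps/touches 14:00–15:45 → extend to 14:00–15:45.
15:15–15:30 overlaps/touches 14:00–15:45 → extend to 14:00–15:45.
19:45–20:45 is disjoint → start new block.
20:15–20:30 overlaps/touches 19:45–20:45 → extend to 19:45–20:45.

12:00–13:00, 14:00–15:45, 19:45–20:45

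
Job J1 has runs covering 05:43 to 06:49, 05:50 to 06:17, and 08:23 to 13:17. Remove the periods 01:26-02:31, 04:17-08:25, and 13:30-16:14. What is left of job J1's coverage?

08:25-13:17

First set merges to 05:43-06:49, 08:23-13:17.
05:43-06:49: fully covered by B → removed.
08:23-13:17 minus B → 08:25-13:17.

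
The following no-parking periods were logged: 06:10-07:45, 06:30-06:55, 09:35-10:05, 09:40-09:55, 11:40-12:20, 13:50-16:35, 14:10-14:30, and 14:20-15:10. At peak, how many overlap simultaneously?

3

At 14:20, 3 of the intervals are simultaneously active.
No point has more.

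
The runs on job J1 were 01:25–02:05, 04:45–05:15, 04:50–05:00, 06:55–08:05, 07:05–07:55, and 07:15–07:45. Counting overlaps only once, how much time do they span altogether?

2 h 20 min

Merged: 01:25-02:05, 04:45-05:15, 06:55-08:05.
Lengths: 40 min + 30 min + 1 h 10 min = 2 h 20 min.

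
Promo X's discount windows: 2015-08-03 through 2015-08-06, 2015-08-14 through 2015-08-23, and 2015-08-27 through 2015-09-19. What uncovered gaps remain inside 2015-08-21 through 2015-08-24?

2015-08-24 through 2015-08-24

After merging, the occupied span is 2015-08-03 through 2015-08-06, 2015-08-14 through 2015-08-23, 2015-08-27 through 2015-09-19.
Uncovered inside 2015-08-21 through 2015-08-24: 2015-08-24 through 2015-08-24.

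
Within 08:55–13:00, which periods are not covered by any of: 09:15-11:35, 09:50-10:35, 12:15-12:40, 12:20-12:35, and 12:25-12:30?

After merging, the occupied span is 09:15–11:35, 12:15–12:40.
Complement within 08:55–13:00: 08:55–09:15, 11:35–12:15, 12:40–13:00.

08:55–09:15, 11:35–12:15, 12:40–13:00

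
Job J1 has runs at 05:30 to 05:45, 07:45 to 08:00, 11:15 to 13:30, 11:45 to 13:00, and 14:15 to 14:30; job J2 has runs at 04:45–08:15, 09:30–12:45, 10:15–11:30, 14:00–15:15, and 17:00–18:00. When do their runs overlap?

A, merged: 05:30–05:45, 07:45–08:00, 11:15–13:30, 14:15–14:30.
B, merged: 04:45–08:15, 09:30–12:45, 14:00–15:15, 17:00–18:00.
05:30–05:45 ∩ B → 05:30–05:45.
07:45–08:00 ∩ B → 07:45–08:00.
11:15–13:30 ∩ B → 11:15–12:45.
14:15–14:30 ∩ B → 14:15–14:30.

05:30–05:45, 07:45–08:00, 11:15–12:45, 14:15–14:30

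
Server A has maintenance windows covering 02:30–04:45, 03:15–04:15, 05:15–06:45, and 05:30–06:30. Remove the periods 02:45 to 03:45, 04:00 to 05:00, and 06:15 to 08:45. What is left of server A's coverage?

Merge the first list: 02:30–04:45, 05:15–06:45.
02:30–04:45 \ B = 02:30–02:45, 03:45–04:00.
05:15–06:45 \ B = 05:15–06:15.

02:30–02:45, 03:45–04:00, 05:15–06:15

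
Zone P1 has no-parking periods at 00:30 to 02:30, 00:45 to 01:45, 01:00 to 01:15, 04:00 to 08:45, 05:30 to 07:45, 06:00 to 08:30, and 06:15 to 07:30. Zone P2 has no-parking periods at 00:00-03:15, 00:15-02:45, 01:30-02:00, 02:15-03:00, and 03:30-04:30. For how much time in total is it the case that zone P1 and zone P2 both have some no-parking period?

2 h 30 min

First set merges to 00:30–02:30, 04:00–08:45.
Second set merges to 00:00–03:15, 03:30–04:30.
A ∩ B = 00:30–02:30, 04:00–04:30.
Total: 2 h + 30 min = 2 h 30 min.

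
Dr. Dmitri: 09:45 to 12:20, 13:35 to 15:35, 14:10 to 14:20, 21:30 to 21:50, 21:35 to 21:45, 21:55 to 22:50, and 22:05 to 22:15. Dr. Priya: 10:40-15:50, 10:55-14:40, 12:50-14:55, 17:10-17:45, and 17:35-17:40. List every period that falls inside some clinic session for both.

Merge the first list: 09:45–12:20, 13:35–15:35, 21:30–21:50, 21:55–22:50.
Merge the second list: 10:40–15:50, 17:10–17:45.
09:45–12:20 ∩ B → 10:40–12:20.
13:35–15:35 ∩ B → 13:35–15:35.
21:30–21:50 meets no B interval.
21:55–22:50 meets no B interval.

10:40–12:20, 13:35–15:35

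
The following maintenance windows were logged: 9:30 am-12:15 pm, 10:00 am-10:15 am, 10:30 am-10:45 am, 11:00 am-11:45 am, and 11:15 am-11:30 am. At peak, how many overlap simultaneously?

At 11:15 am, 3 of the intervals are simultaneously active.
No point has more.

3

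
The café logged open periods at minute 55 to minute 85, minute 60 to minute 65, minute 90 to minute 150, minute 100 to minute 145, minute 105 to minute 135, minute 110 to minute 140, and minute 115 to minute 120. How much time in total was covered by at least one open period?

Merged: minute 55 to minute 85, minute 90 to minute 150.
Lengths: 30 minutes + 60 minutes = 90 minutes.

90 minutes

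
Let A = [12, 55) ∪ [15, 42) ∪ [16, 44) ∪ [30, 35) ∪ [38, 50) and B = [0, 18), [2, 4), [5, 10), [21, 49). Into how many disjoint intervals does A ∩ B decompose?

Merge the first list: [12, 55).
Merge the second list: [0, 18), [21, 49).
A ∩ B = [12, 18), [21, 49).
That is 2 disjoint pieces.

2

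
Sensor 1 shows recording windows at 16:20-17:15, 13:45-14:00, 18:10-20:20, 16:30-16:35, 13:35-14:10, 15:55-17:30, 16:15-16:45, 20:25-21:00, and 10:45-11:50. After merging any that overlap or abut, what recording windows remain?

10:45–11:50, 13:35–14:10, 15:55–17:30, 18:10–20:20, 20:25–21:00

Sort by start: 10:45–11:50, 13:35–14:10, 13:45–14:00, 15:55–17:30, 16:15–16:45, 16:20–17:15, 16:30–16:35, 18:10–20:20, 20:25–21:00.
13:35–14:10 is disjoint → start new block.
13:45–14:00 overlaps/touches 13:35–14:10 → extend to 13:35–14:10.
15:55–17:30 is disjoint → start new block.
16:15–16:45 overlaps/touches 15:55–17:30 → extend to 15:55–17:30.
16:20–17:15 overlaps/touches 15:55–17:30 → extend to 15:55–17:30.
16:30–16:35 overlaps/touches 15:55–17:30 → extend to 15:55–17:30.
18:10–20:20 is disjoint → start new block.
20:25–21:00 is disjoint → start new block.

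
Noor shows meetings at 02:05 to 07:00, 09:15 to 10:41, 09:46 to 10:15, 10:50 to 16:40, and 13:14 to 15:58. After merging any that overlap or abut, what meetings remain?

09:15–10:41 is disjoint → start new block.
09:46–10:15 overlaps/touches 09:15–10:41 → extend to 09:15–10:41.
10:50–16:40 is disjoint → start new block.
13:14–15:58 overlaps/touches 10:50–16:40 → extend to 10:50–16:40.

02:05–07:00, 09:15–10:41, 10:50–16:40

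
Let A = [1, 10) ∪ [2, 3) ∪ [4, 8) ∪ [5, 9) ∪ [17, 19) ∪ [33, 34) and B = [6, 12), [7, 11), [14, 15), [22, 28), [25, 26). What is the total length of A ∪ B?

Merge the first list: [1, 10), [17, 19), [33, 34).
Merge the second list: [6, 12), [14, 15), [22, 28).
A ∪ B = [1, 12), [14, 15), [17, 19), [22, 28), [33, 34).
Total: 11 + 1 + 2 + 6 + 1 = 21.

21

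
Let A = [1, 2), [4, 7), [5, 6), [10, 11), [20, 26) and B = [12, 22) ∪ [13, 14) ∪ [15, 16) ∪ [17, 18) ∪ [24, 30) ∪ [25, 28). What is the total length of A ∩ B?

4

Merge the first list: [1, 2), [4, 7), [10, 11), [20, 26).
Merge the second list: [12, 22), [24, 30).
A ∩ B = [20, 22), [24, 26).
Total: 2 + 2 = 4.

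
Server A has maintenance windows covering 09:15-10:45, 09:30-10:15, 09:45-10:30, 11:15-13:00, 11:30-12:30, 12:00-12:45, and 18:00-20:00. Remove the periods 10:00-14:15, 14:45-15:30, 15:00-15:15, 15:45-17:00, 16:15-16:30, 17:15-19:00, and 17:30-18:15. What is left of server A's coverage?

09:15–10:00, 19:00–20:00

A, merged: 09:15–10:45, 11:15–13:00, 18:00–20:00.
B, merged: 10:00–14:15, 14:45–15:30, 15:45–17:00, 17:15–19:00.
09:15–10:45 with B removed leaves 09:15–10:00.
11:15–13:00 lies entirely inside B → drops out.
18:00–20:00 with B removed leaves 19:00–20:00.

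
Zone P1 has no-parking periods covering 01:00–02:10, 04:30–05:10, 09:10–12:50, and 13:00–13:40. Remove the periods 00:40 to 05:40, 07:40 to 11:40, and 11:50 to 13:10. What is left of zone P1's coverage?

11:40–11:50, 13:10–13:40

01:00–02:10: fully covered by B → removed.
04:30–05:10: fully covered by B → removed.
09:10–12:50 minus B → 11:40–11:50.
13:00–13:40 minus B → 13:10–13:40.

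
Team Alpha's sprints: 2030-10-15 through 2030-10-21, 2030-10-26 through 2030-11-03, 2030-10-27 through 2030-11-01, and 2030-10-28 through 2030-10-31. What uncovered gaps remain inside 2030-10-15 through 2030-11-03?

Covered (merged): 2030-10-15 through 2030-10-21, 2030-10-26 through 2030-11-03.
Uncovered inside 2030-10-15 through 2030-11-03: 2030-10-22 through 2030-10-25.

2030-10-22 through 2030-10-25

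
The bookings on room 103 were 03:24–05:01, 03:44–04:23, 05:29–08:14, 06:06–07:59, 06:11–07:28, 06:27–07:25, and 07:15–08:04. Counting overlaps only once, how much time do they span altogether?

4 h 22 min

Merged: 03:24–05:01, 05:29–08:14.
Lengths: 1 h 37 min + 2 h 45 min = 4 h 22 min.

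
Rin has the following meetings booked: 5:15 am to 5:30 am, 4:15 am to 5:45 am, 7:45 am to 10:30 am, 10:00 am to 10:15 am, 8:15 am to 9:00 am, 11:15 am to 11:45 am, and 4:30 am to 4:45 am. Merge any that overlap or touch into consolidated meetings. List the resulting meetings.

Sort by start: 4:15 am-5:45 am, 4:30 am-4:45 am, 5:15 am-5:30 am, 7:45 am-10:30 am, 8:15 am-9:00 am, 10:00 am-10:15 am, 11:15 am-11:45 am.
4:30 am-4:45 am overlaps/touches 4:15 am-5:45 am → extend to 4:15 am-5:45 am.
5:15 am-5:30 am overlaps/touches 4:15 am-5:45 am → extend to 4:15 am-5:45 am.
7:45 am-10:30 am is disjoint → start new block.
8:15 am-9:00 am overlaps/touches 7:45 am-10:30 am → extend to 7:45 am-10:30 am.
10:00 am-10:15 am overlaps/touches 7:45 am-10:30 am → extend to 7:45 am-10:30 am.
11:15 am-11:45 am is disjoint → start new block.

4:15 am-5:45 am, 7:45 am-10:30 am, 11:15 am-11:45 am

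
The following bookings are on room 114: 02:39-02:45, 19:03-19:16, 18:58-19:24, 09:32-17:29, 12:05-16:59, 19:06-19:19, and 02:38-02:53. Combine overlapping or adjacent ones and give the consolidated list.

Sort by start: 02:38-02:53, 02:39-02:45, 09:32-17:29, 12:05-16:59, 18:58-19:24, 19:03-19:16, 19:06-19:19.
02:39-02:45 overlaps/touches 02:38-02:53 → extend to 02:38-02:53.
09:32-17:29 is disjoint → start new block.
12:05-16:59 overlaps/touches 09:32-17:29 → extend to 09:32-17:29.
18:58-19:24 is disjoint → start new block.
19:03-19:16 overlaps/touches 18:58-19:24 → extend to 18:58-19:24.
19:06-19:19 overlaps/touches 18:58-19:24 → extend to 18:58-19:24.

02:38-02:53, 09:32-17:29, 18:58-19:24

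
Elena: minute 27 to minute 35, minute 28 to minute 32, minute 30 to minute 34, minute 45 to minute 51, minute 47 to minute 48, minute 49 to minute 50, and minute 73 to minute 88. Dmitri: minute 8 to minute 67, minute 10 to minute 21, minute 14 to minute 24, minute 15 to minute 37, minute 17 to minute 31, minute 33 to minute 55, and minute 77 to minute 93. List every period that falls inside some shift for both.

minute 27 to minute 35, minute 45 to minute 51, minute 77 to minute 88

Merge the first list: minute 27 to minute 35, minute 45 to minute 51, minute 73 to minute 88.
Merge the second list: minute 8 to minute 67, minute 77 to minute 93.
minute 27 to minute 35 overlaps B on minute 27 to minute 35.
minute 45 to minute 51 overlaps B on minute 45 to minute 51.
minute 73 to minute 88 overlaps B on minute 77 to minute 88.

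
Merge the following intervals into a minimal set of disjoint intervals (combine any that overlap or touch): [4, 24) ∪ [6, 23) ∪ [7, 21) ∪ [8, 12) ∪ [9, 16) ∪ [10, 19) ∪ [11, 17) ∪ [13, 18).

[6, 23) overlaps/touches [4, 24) → extend to [4, 24).
[7, 21) overlaps/touches [4, 24) → extend to [4, 24).
[8, 12) overlaps/touches [4, 24) → extend to [4, 24).
[9, 16) overlaps/touches [4, 24) → extend to [4, 24).
[10, 19) overlaps/touches [4, 24) → extend to [4, 24).
[11, 17) overlaps/touches [4, 24) → extend to [4, 24).
[13, 18) overlaps/touches [4, 24) → extend to [4, 24).

[4, 24)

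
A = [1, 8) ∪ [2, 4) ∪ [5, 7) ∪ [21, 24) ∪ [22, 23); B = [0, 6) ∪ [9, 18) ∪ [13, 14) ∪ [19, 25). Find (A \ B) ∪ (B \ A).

Merge the first list: [1, 8), [21, 24).
Merge the second list: [0, 6), [9, 18), [19, 25).
Only in the first: [6, 8).
Only in the second: [0, 1), [9, 18), [19, 21), [24, 25).
Together these are the periods covered by exactly one.

[0, 1) ∪ [6, 8) ∪ [9, 18) ∪ [19, 21) ∪ [24, 25)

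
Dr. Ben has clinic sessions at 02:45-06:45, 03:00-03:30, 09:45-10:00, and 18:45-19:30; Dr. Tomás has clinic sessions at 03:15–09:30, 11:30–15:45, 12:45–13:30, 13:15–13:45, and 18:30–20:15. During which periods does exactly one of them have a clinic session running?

First set merges to 02:45–06:45, 09:45–10:00, 18:45–19:30.
Second set merges to 03:15–09:30, 11:30–15:45, 18:30–20:15.
A \ B = 02:45–03:15, 09:45–10:00.
B \ A = 06:45–09:30, 11:30–15:45, 18:30–18:45, 19:30–20:15.
Union of the two gives the symmetric difference.

02:45–03:15, 06:45–09:30, 09:45–10:00, 11:30–15:45, 18:30–18:45, 19:30–20:15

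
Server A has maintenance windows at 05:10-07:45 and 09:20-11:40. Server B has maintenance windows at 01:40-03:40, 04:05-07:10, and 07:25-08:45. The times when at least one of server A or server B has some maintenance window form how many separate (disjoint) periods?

A ∪ B = 01:40–03:40, 04:05–08:45, 09:20–11:40.
That is 3 disjoint pieces.

3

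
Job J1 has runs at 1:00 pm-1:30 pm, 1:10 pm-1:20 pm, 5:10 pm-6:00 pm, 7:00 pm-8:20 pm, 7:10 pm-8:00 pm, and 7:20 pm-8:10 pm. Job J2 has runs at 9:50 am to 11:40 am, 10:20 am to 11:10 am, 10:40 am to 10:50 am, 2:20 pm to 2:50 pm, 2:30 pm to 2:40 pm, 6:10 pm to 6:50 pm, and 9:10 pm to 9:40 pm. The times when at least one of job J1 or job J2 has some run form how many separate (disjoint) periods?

A, merged: 1:00 pm–1:30 pm, 5:10 pm–6:00 pm, 7:00 pm–8:20 pm.
B, merged: 9:50 am–11:40 am, 2:20 pm–2:50 pm, 6:10 pm–6:50 pm, 9:10 pm–9:40 pm.
A ∪ B = 9:50 am–11:40 am, 1:00 pm–1:30 pm, 2:20 pm–2:50 pm, 5:10 pm–6:00 pm, 6:10 pm–6:50 pm, 7:00 pm–8:20 pm, 9:10 pm–9:40 pm.
That is 7 disjoint pieces.

7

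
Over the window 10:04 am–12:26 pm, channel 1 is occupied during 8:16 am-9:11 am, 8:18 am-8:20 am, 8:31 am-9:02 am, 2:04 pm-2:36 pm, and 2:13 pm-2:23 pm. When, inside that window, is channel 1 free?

10:04 am-12:26 pm

Covered (merged): 8:16 am-9:11 am, 2:04 pm-2:36 pm.
Gaps within 10:04 am-12:26 pm: 10:04 am-12:26 pm.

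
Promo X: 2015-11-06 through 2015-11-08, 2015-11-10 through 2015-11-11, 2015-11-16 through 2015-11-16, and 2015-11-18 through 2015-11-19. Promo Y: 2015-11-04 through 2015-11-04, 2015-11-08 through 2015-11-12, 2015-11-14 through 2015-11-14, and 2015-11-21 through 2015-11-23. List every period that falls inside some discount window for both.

2015-11-08 through 2015-11-08, 2015-11-10 through 2015-11-11

2015-11-06 through 2015-11-08 ∩ B → 2015-11-08 through 2015-11-08.
2015-11-10 through 2015-11-11 ∩ B → 2015-11-10 through 2015-11-11.
2015-11-16 through 2015-11-16 meets no B interval.
2015-11-18 through 2015-11-19 meets no B interval.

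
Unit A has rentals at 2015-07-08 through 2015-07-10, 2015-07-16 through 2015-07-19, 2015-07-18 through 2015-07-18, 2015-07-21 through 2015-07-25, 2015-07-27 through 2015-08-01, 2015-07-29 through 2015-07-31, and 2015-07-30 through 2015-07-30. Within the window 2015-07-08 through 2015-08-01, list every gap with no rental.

Covered (merged): 2015-07-08 through 2015-07-10, 2015-07-16 through 2015-07-19, 2015-07-21 through 2015-07-25, 2015-07-27 through 2015-08-01.
Uncovered inside 2015-07-08 through 2015-08-01: 2015-07-11 through 2015-07-15, 2015-07-20 through 2015-07-20, 2015-07-26 through 2015-07-26.

2015-07-11 through 2015-07-15, 2015-07-20 through 2015-07-20, 2015-07-26 through 2015-07-26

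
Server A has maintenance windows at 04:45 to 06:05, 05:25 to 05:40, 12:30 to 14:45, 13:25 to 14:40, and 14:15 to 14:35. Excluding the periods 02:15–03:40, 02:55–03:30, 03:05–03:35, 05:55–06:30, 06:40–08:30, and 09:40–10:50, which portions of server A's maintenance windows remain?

04:45–05:55, 12:30–14:45

First set merges to 04:45–06:05, 12:30–14:45.
Second set merges to 02:15–03:40, 05:55–06:30, 06:40–08:30, 09:40–10:50.
04:45–06:05 minus B → 04:45–05:55.
12:30–14:45: no B overlap → unchanged.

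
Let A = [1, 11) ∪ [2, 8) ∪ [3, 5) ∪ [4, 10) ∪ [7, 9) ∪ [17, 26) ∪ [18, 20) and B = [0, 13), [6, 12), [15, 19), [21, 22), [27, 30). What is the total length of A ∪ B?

27

First set merges to [1, 11), [17, 26).
Second set merges to [0, 13), [15, 19), [21, 22), [27, 30).
A ∪ B = [0, 13), [15, 26), [27, 30).
Total: 13 + 11 + 3 = 27.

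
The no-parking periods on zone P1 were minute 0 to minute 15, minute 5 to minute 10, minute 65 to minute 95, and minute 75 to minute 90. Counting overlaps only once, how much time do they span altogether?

45 minutes

Merged: minute 0 to minute 15, minute 65 to minute 95.
Lengths: 15 minutes + 30 minutes = 45 minutes.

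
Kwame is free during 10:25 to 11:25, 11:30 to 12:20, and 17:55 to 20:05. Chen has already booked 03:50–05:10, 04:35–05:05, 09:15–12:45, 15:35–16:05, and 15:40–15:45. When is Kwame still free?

17:55–20:05

B, merged: 03:50–05:10, 09:15–12:45, 15:35–16:05.
10:25–11:25 lies entirely inside B → drops out.
11:30–12:20 lies entirely inside B → drops out.
17:55–20:05 is untouched.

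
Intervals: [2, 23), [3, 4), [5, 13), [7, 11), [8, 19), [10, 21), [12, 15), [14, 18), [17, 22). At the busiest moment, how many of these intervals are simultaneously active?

At 10, 5 of the intervals are simultaneously active.
No point has more.

5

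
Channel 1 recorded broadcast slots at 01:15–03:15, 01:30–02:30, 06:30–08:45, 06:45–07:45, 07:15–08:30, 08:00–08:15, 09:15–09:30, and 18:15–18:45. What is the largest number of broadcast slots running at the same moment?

3

At 07:15, 3 of the intervals are simultaneously active.
No point has more.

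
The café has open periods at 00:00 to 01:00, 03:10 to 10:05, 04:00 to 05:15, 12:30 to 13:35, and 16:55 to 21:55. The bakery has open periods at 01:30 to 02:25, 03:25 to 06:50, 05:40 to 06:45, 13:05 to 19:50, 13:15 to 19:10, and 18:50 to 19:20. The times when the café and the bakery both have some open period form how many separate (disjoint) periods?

3

First set merges to 00:00–01:00, 03:10–10:05, 12:30–13:35, 16:55–21:55.
Second set merges to 01:30–02:25, 03:25–06:50, 13:05–19:50.
A ∩ B = 03:25–06:50, 13:05–13:35, 16:55–19:50.
That is 3 disjoint pieces.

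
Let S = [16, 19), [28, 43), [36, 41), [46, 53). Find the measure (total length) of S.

Merged: [16, 19), [28, 43), [46, 53).
Lengths: 3 + 15 + 7 = 25.

25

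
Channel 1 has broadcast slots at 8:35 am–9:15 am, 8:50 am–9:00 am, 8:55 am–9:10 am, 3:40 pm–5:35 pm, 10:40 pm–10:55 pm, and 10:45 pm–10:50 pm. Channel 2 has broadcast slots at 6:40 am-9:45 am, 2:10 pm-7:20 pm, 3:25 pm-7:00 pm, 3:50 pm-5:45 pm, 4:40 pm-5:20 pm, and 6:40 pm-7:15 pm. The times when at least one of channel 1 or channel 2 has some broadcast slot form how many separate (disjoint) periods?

Merge the first list: 8:35 am–9:15 am, 3:40 pm–5:35 pm, 10:40 pm–10:55 pm.
Merge the second list: 6:40 am–9:45 am, 2:10 pm–7:20 pm.
A ∪ B = 6:40 am–9:45 am, 2:10 pm–7:20 pm, 10:40 pm–10:55 pm.
That is 3 disjoint pieces.

3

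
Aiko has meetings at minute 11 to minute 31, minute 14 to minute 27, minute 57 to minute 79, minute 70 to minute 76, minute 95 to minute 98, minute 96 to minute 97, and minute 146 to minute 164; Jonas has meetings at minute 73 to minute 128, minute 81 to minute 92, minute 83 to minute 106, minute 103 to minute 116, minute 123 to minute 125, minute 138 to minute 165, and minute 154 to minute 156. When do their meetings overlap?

Merge the first list: minute 11 to minute 31, minute 57 to minute 79, minute 95 to minute 98, minute 146 to minute 164.
Merge the second list: minute 73 to minute 128, minute 138 to minute 165.
minute 11 to minute 31 falls entirely outside B.
minute 57 to minute 79 overlaps B on minute 73 to minute 79.
minute 95 to minute 98 overlaps B on minute 95 to minute 98.
minute 146 to minute 164 overlaps B on minute 146 to minute 164.

minute 73 to minute 79, minute 95 to minute 98, minute 146 to minute 164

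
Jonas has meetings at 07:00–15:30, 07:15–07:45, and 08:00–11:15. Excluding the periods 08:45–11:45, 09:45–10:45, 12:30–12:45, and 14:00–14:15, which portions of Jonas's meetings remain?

A, merged: 07:00–15:30.
B, merged: 08:45–11:45, 12:30–12:45, 14:00–14:15.
07:00–15:30 \ B = 07:00–08:45, 11:45–12:30, 12:45–14:00, 14:15–15:30.

07:00–08:45, 11:45–12:30, 12:45–14:00, 14:15–15:30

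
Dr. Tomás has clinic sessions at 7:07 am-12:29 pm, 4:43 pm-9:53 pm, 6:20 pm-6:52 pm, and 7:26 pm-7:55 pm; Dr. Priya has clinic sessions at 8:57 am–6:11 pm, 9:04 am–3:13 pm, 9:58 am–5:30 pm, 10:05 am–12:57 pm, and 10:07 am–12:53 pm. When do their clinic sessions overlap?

First set merges to 7:07 am–12:29 pm, 4:43 pm–9:53 pm.
Second set merges to 8:57 am–6:11 pm.
7:07 am–12:29 pm meets the second set on 8:57 am–12:29 pm.
4:43 pm–9:53 pm meets the second set on 4:43 pm–6:11 pm.

8:57 am–12:29 pm, 4:43 pm–6:11 pm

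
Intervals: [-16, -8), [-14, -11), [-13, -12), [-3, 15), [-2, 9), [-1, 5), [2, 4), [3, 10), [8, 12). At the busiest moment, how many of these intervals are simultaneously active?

Sweep endpoints in order; track running count of active intervals.
Peak of 5 reached at 3.

5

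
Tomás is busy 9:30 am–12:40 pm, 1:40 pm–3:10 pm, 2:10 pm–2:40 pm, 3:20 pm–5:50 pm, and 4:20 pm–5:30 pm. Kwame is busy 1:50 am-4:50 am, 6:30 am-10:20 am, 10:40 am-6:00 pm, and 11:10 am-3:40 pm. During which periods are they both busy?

9:30 am-10:20 am, 10:40 am-12:40 pm, 1:40 pm-3:10 pm, 3:20 pm-5:50 pm

A, merged: 9:30 am-12:40 pm, 1:40 pm-3:10 pm, 3:20 pm-5:50 pm.
B, merged: 1:50 am-4:50 am, 6:30 am-10:20 am, 10:40 am-6:00 pm.
9:30 am-12:40 pm overlaps B on 9:30 am-10:20 am, 10:40 am-12:40 pm.
1:40 pm-3:10 pm overlaps B on 1:40 pm-3:10 pm.
3:20 pm-5:50 pm overlaps B on 3:20 pm-5:50 pm.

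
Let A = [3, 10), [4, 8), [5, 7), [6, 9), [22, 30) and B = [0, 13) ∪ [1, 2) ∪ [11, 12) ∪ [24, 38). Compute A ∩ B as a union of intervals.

Merge the first list: [3, 10), [22, 30).
Merge the second list: [0, 13), [24, 38).
[3, 10) ∩ B → [3, 10).
[22, 30) ∩ B → [24, 30).

[3, 10) ∪ [24, 30)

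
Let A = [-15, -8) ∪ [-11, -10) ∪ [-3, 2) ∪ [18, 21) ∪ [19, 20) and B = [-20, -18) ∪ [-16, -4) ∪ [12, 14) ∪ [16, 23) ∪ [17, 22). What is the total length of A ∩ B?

10

A, merged: [-15, -8), [-3, 2), [18, 21).
B, merged: [-20, -18), [-16, -4), [12, 14), [16, 23).
A ∩ B = [-15, -8), [18, 21).
Total: 7 + 3 = 10.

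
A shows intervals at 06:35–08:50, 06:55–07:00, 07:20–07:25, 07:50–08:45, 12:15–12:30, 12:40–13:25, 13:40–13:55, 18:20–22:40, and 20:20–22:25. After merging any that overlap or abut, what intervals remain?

06:55–07:00 overlaps/touches 06:35–08:50 → extend to 06:35–08:50.
07:20–07:25 overlaps/touches 06:35–08:50 → extend to 06:35–08:50.
07:50–08:45 overlaps/touches 06:35–08:50 → extend to 06:35–08:50.
12:15–12:30 is disjoint → start new block.
12:40–13:25 is disjoint → start new block.
13:40–13:55 is disjoint → start new block.
18:20–22:40 is disjoint → start new block.
20:20–22:25 overlaps/touches 18:20–22:40 → extend to 18:20–22:40.

06:35–08:50, 12:15–12:30, 12:40–13:25, 13:40–13:55, 18:20–22:40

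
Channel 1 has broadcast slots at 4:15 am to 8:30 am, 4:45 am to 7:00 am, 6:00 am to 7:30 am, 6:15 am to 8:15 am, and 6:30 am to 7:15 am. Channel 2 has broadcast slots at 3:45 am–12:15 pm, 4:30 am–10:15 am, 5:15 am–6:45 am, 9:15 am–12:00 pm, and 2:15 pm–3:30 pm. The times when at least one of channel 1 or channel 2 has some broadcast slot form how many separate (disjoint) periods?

2

First set merges to 4:15 am–8:30 am.
Second set merges to 3:45 am–12:15 pm, 2:15 pm–3:30 pm.
A ∪ B = 3:45 am–12:15 pm, 2:15 pm–3:30 pm.
That is 2 disjoint pieces.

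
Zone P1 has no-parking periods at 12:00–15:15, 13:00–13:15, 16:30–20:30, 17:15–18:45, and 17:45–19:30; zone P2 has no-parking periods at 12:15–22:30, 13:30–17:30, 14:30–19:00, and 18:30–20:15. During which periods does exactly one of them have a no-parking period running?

12:00–12:15, 15:15–16:30, 20:30–22:30

First set merges to 12:00–15:15, 16:30–20:30.
Second set merges to 12:15–22:30.
Only in the first: 12:00–12:15.
Only in the second: 15:15–16:30, 20:30–22:30.
Together these are the periods covered by exactly one.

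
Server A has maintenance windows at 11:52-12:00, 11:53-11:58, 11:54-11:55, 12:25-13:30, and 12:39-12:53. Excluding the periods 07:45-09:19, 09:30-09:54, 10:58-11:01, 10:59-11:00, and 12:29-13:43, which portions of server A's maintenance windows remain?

11:52–12:00, 12:25–12:29

First set merges to 11:52–12:00, 12:25–13:30.
Second set merges to 07:45–09:19, 09:30–09:54, 10:58–11:01, 12:29–13:43.
11:52–12:00: nothing removed.
12:25–13:30 \ B = 12:25–12:29.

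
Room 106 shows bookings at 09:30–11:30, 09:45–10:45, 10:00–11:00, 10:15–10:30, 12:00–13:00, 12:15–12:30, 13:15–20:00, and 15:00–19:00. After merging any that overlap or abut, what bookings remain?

09:45–10:45 overlaps/touches 09:30–11:30 → extend to 09:30–11:30.
10:00–11:00 overlaps/touches 09:30–11:30 → extend to 09:30–11:30.
10:15–10:30 overlaps/touches 09:30–11:30 → extend to 09:30–11:30.
12:00–13:00 is disjoint → start new block.
12:15–12:30 overlaps/touches 12:00–13:00 → extend to 12:00–13:00.
13:15–20:00 is disjoint → start new block.
15:00–19:00 overlaps/touches 13:15–20:00 → extend to 13:15–20:00.

09:30–11:30, 12:00–13:00, 13:15–20:00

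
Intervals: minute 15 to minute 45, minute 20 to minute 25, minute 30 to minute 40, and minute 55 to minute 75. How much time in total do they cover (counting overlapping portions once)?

50 minutes

Merged: minute 15 to minute 45, minute 55 to minute 75.
Lengths: 30 minutes + 20 minutes = 50 minutes.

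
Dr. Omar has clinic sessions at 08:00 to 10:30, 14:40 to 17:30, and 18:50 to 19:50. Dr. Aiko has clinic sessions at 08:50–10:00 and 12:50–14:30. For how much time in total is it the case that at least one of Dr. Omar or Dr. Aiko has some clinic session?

A ∪ B = 08:00-10:30, 12:50-14:30, 14:40-17:30, 18:50-19:50.
Total: 2 h 30 min + 1 h 40 min + 2 h 50 min + 1 h = 8 h.

8 h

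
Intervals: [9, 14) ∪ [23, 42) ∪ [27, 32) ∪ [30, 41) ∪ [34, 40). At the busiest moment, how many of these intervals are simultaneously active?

3

Walk the sorted start/end points keeping a running depth.
The depth first hits 3 at 30.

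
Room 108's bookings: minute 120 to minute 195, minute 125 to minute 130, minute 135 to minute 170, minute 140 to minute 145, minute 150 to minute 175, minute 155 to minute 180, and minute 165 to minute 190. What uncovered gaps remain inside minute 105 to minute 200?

After merging, the occupied span is minute 120 to minute 195.
Complement within minute 105 to minute 200: minute 105 to minute 120, minute 195 to minute 200.

minute 105 to minute 120, minute 195 to minute 200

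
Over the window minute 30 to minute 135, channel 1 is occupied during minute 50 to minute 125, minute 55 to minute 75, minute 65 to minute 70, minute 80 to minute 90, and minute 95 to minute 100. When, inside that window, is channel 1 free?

After merging, the occupied span is minute 50 to minute 125.
Complement within minute 30 to minute 135: minute 30 to minute 50, minute 125 to minute 135.

minute 30 to minute 50, minute 125 to minute 135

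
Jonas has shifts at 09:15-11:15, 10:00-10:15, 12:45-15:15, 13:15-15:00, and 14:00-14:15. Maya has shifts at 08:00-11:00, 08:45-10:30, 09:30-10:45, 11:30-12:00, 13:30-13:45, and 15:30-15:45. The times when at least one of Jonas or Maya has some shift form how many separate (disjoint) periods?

4

First set merges to 09:15–11:15, 12:45–15:15.
Second set merges to 08:00–11:00, 11:30–12:00, 13:30–13:45, 15:30–15:45.
A ∪ B = 08:00–11:15, 11:30–12:00, 12:45–15:15, 15:30–15:45.
That is 4 disjoint pieces.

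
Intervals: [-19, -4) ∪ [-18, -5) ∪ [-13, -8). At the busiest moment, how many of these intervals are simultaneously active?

3

Sweep endpoints in order; track running count of active intervals.
Peak of 3 reached at -13.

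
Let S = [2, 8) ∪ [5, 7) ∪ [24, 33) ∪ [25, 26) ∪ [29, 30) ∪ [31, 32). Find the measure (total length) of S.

Merged: [2, 8), [24, 33).
Lengths: 6 + 9 = 15.

15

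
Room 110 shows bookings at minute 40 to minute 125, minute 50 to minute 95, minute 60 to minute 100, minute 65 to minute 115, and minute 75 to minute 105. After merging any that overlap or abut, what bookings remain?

minute 40 to minute 125

minute 50 to minute 95 overlaps/touches minute 40 to minute 125 → extend to minute 40 to minute 125.
minute 60 to minute 100 overlaps/touches minute 40 to minute 125 → extend to minute 40 to minute 125.
minute 65 to minute 115 overlaps/touches minute 40 to minute 125 → extend to minute 40 to minute 125.
minute 75 to minute 105 overlaps/touches minute 40 to minute 125 → extend to minute 40 to minute 125.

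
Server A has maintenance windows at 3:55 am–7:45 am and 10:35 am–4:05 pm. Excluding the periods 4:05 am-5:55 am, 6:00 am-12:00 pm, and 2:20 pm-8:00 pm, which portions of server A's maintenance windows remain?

3:55 am–4:05 am, 5:55 am–6:00 am, 12:00 pm–2:20 pm

3:55 am–7:45 am minus B → 3:55 am–4:05 am, 5:55 am–6:00 am.
10:35 am–4:05 pm minus B → 12:00 pm–2:20 pm.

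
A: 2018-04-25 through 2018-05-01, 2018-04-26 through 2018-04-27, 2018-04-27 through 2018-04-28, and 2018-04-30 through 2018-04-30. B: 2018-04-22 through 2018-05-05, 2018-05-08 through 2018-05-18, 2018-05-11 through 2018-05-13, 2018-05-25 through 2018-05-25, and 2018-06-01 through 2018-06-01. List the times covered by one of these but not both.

2018-04-22 through 2018-04-24, 2018-05-02 through 2018-05-05, 2018-05-08 through 2018-05-18, 2018-05-25 through 2018-05-25, 2018-06-01 through 2018-06-01

First set merges to 2018-04-25 through 2018-05-01.
Second set merges to 2018-04-22 through 2018-05-05, 2018-05-08 through 2018-05-18, 2018-05-25 through 2018-05-25, 2018-06-01 through 2018-06-01.
Only in the first: none.
Only in the second: 2018-04-22 through 2018-04-24, 2018-05-02 through 2018-05-05, 2018-05-08 through 2018-05-18, 2018-05-25 through 2018-05-25, 2018-06-01 through 2018-06-01.
Together these are the periods covered by exactly one.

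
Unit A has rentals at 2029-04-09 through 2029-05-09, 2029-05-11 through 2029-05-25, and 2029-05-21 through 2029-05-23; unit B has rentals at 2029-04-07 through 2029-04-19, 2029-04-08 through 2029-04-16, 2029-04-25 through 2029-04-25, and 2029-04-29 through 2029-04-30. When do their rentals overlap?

A, merged: 2029-04-09 through 2029-05-09, 2029-05-11 through 2029-05-25.
B, merged: 2029-04-07 through 2029-04-19, 2029-04-25 through 2029-04-25, 2029-04-29 through 2029-04-30.
2029-04-09 through 2029-05-09 ∩ B → 2029-04-09 through 2029-04-19, 2029-04-25 through 2029-04-25, 2029-04-29 through 2029-04-30.
2029-05-11 through 2029-05-25 meets no B interval.

2029-04-09 through 2029-04-19, 2029-04-25 through 2029-04-25, 2029-04-29 through 2029-04-30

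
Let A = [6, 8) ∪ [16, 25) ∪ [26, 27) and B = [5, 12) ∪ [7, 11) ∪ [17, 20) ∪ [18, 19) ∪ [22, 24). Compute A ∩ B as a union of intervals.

Merge the second list: [5, 12), [17, 20), [22, 24).
[6, 8) overlaps B on [6, 8).
[16, 25) overlaps B on [17, 20), [22, 24).
[26, 27) falls entirely outside B.

[6, 8) ∪ [17, 20) ∪ [22, 24)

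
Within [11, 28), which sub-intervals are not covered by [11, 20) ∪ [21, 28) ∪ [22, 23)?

Covered (merged): [11, 20), [21, 28).
Gaps within [11, 28): [20, 21).

[20, 21)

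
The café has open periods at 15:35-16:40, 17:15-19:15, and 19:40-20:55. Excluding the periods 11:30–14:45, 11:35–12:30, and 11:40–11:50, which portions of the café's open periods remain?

15:35–16:40, 17:15–19:15, 19:40–20:55

Second set merges to 11:30–14:45.
15:35–16:40 is untouched.
17:15–19:15 is untouched.
19:40–20:55 is untouched.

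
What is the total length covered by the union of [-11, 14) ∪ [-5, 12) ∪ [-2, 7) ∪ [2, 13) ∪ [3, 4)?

Merged: [-11, 14).
Length: 25.

25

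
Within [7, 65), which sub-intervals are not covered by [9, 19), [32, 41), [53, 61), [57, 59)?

[7, 9) ∪ [19, 32) ∪ [41, 53) ∪ [61, 65)

After merging, the occupied span is [9, 19), [32, 41), [53, 61).
Complement within [7, 65): [7, 9), [19, 32), [41, 53), [61, 65).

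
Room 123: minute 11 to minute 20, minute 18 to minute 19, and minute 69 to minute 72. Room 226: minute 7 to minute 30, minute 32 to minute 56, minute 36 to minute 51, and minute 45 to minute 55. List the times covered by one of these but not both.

A, merged: minute 11 to minute 20, minute 69 to minute 72.
B, merged: minute 7 to minute 30, minute 32 to minute 56.
A but not B: minute 69 to minute 72.
B but not A: minute 7 to minute 11, minute 20 to minute 30, minute 32 to minute 56.
Combining gives A △ B.

minute 7 to minute 11, minute 20 to minute 30, minute 32 to minute 56, minute 69 to minute 72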